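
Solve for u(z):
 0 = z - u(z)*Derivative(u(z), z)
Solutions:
 u(z) = -sqrt(C1 + z^2)
 u(z) = sqrt(C1 + z^2)


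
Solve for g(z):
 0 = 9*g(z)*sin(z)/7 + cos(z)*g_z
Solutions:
 g(z) = C1*cos(z)^(9/7)


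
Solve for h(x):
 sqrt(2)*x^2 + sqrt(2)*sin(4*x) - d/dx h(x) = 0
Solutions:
 h(x) = C1 + sqrt(2)*x^3/3 - sqrt(2)*cos(4*x)/4


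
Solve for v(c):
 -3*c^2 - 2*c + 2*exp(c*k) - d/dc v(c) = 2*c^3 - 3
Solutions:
 v(c) = C1 - c^4/2 - c^3 - c^2 + 3*c + 2*exp(c*k)/k


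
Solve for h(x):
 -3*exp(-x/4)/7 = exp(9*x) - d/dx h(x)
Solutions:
 h(x) = C1 + exp(9*x)/9 - 12*exp(-x/4)/7


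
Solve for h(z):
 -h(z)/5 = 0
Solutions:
 h(z) = 0


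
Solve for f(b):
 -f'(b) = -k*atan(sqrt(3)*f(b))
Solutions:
 Integral(1/atan(sqrt(3)*_y), (_y, f(b))) = C1 + b*k


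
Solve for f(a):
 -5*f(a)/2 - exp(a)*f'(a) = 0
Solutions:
 f(a) = C1*exp(5*exp(-a)/2)


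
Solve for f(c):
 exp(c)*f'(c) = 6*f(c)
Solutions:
 f(c) = C1*exp(-6*exp(-c))


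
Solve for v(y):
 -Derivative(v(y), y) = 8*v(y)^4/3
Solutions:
 v(y) = (-1 - sqrt(3)*I)*(1/(C1 + 8*y))^(1/3)/2
 v(y) = (-1 + sqrt(3)*I)*(1/(C1 + 8*y))^(1/3)/2
 v(y) = (1/(C1 + 8*y))^(1/3)


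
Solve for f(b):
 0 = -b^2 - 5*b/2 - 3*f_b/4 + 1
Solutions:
 f(b) = C1 - 4*b^3/9 - 5*b^2/3 + 4*b/3


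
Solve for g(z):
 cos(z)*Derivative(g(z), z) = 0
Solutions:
 g(z) = C1


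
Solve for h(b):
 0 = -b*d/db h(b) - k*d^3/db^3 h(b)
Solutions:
 h(b) = C1 + Integral(C2*airyai(b*(-1/k)^(1/3)) + C3*airybi(b*(-1/k)^(1/3)), b)


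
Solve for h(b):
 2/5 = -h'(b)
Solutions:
 h(b) = C1 - 2*b/5


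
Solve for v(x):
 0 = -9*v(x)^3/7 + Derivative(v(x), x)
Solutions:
 v(x) = -sqrt(14)*sqrt(-1/(C1 + 9*x))/2
 v(x) = sqrt(14)*sqrt(-1/(C1 + 9*x))/2


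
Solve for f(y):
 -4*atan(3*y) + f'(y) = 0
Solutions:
 f(y) = C1 + 4*y*atan(3*y) - 2*log(9*y^2 + 1)/3


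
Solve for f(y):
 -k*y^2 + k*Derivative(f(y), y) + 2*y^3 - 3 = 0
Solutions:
 f(y) = C1 + y^3/3 - y^4/(2*k) + 3*y/k


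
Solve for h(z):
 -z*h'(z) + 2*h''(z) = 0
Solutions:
 h(z) = C1 + C2*erfi(z/2)


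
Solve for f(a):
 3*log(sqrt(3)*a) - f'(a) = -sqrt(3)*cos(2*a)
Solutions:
 f(a) = C1 + 3*a*log(a) - 3*a + 3*a*log(3)/2 + sqrt(3)*sin(2*a)/2


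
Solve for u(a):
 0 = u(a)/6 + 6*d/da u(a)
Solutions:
 u(a) = C1*exp(-a/36)


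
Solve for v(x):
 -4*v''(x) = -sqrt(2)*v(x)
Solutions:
 v(x) = C1*exp(-2^(1/4)*x/2) + C2*exp(2^(1/4)*x/2)


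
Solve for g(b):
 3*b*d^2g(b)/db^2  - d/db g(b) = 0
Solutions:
 g(b) = C1 + C2*b^(4/3)


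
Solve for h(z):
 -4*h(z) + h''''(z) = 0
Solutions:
 h(z) = C1*exp(-sqrt(2)*z) + C2*exp(sqrt(2)*z) + C3*sin(sqrt(2)*z) + C4*cos(sqrt(2)*z)


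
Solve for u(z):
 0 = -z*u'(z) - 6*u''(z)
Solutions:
 u(z) = C1 + C2*erf(sqrt(3)*z/6)


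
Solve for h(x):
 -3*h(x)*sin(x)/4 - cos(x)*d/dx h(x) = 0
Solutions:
 h(x) = C1*cos(x)^(3/4)


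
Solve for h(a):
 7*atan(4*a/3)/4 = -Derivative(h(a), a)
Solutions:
 h(a) = C1 - 7*a*atan(4*a/3)/4 + 21*log(16*a^2 + 9)/32


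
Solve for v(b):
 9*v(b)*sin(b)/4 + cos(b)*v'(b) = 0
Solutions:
 v(b) = C1*cos(b)^(9/4)


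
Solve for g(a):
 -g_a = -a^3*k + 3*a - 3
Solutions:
 g(a) = C1 + a^4*k/4 - 3*a^2/2 + 3*a


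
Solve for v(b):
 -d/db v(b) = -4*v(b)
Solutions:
 v(b) = C1*exp(4*b)


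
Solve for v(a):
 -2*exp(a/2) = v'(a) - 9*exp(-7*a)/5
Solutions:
 v(a) = C1 - 4*exp(a/2) - 9*exp(-7*a)/35


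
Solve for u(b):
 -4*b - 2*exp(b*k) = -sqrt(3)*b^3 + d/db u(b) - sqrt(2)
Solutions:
 u(b) = C1 + sqrt(3)*b^4/4 - 2*b^2 + sqrt(2)*b - 2*exp(b*k)/k


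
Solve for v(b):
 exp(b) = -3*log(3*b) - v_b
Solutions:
 v(b) = C1 - 3*b*log(b) + 3*b*(1 - log(3)) - exp(b)


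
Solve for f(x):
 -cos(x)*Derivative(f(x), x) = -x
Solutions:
 f(x) = C1 + Integral(x/cos(x), x)


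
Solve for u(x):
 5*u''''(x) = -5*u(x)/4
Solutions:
 u(x) = (C1*sin(x/2) + C2*cos(x/2))*exp(-x/2) + (C3*sin(x/2) + C4*cos(x/2))*exp(x/2)


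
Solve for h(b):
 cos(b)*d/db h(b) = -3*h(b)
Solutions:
 h(b) = C1*(sin(b) - 1)^(3/2)/(sin(b) + 1)^(3/2)


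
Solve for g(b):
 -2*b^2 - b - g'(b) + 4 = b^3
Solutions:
 g(b) = C1 - b^4/4 - 2*b^3/3 - b^2/2 + 4*b


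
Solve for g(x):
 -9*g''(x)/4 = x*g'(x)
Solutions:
 g(x) = C1 + C2*erf(sqrt(2)*x/3)


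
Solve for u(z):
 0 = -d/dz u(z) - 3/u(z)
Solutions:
 u(z) = -sqrt(C1 - 6*z)
 u(z) = sqrt(C1 - 6*z)


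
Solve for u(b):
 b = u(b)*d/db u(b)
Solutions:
 u(b) = -sqrt(C1 + b^2)
 u(b) = sqrt(C1 + b^2)


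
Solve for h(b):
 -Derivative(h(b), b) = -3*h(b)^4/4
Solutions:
 h(b) = 2^(2/3)*(-1/(C1 + 9*b))^(1/3)
 h(b) = (-1/(C1 + 3*b))^(1/3)*(-6^(2/3) - 3*2^(2/3)*3^(1/6)*I)/6
 h(b) = (-1/(C1 + 3*b))^(1/3)*(-6^(2/3) + 3*2^(2/3)*3^(1/6)*I)/6


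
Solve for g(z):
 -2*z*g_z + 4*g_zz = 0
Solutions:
 g(z) = C1 + C2*erfi(z/2)


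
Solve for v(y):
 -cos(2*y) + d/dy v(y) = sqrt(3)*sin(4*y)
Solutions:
 v(y) = C1 + sin(2*y)/2 - sqrt(3)*cos(4*y)/4


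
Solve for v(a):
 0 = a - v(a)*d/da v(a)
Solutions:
 v(a) = -sqrt(C1 + a^2)
 v(a) = sqrt(C1 + a^2)


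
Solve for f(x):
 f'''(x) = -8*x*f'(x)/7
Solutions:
 f(x) = C1 + Integral(C2*airyai(-2*7^(2/3)*x/7) + C3*airybi(-2*7^(2/3)*x/7), x)


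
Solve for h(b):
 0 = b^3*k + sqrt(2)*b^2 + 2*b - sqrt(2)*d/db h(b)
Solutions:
 h(b) = C1 + sqrt(2)*b^4*k/8 + b^3/3 + sqrt(2)*b^2/2


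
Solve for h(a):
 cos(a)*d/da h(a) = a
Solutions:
 h(a) = C1 + Integral(a/cos(a), a)


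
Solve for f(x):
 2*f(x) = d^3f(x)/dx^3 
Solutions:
 f(x) = C3*exp(2^(1/3)*x) + (C1*sin(2^(1/3)*sqrt(3)*x/2) + C2*cos(2^(1/3)*sqrt(3)*x/2))*exp(-2^(1/3)*x/2)


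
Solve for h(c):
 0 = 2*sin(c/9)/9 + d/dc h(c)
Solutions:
 h(c) = C1 + 2*cos(c/9)


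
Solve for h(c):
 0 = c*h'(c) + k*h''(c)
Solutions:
 h(c) = C1 + C2*sqrt(k)*erf(sqrt(2)*c*sqrt(1/k)/2)


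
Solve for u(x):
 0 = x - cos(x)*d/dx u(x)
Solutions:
 u(x) = C1 + Integral(x/cos(x), x)


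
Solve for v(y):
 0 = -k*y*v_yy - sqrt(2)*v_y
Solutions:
 v(y) = C1 + y^(((re(k) - sqrt(2))*re(k) + im(k)^2)/(re(k)^2 + im(k)^2))*(C2*sin(sqrt(2)*log(y)*Abs(im(k))/(re(k)^2 + im(k)^2)) + C3*cos(sqrt(2)*log(y)*im(k)/(re(k)^2 + im(k)^2)))


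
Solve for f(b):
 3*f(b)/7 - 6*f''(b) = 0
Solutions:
 f(b) = C1*exp(-sqrt(14)*b/14) + C2*exp(sqrt(14)*b/14)


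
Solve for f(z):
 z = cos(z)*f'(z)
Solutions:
 f(z) = C1 + Integral(z/cos(z), z)


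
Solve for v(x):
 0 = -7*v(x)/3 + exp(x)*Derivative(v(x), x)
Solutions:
 v(x) = C1*exp(-7*exp(-x)/3)


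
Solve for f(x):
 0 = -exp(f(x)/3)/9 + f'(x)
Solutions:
 f(x) = 3*log(-1/(C1 + x)) + 9*log(3)


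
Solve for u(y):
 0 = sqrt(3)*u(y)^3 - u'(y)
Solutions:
 u(y) = -sqrt(2)*sqrt(-1/(C1 + sqrt(3)*y))/2
 u(y) = sqrt(2)*sqrt(-1/(C1 + sqrt(3)*y))/2


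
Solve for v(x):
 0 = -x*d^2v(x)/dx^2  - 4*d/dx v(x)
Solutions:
 v(x) = C1 + C2/x^3


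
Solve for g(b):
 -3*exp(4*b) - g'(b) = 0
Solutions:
 g(b) = C1 - 3*exp(4*b)/4


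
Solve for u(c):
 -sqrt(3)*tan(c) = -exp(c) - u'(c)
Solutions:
 u(c) = C1 - exp(c) - sqrt(3)*log(cos(c))


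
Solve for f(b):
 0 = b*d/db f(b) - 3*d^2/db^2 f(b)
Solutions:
 f(b) = C1 + C2*erfi(sqrt(6)*b/6)


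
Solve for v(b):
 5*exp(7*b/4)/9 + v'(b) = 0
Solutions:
 v(b) = C1 - 20*exp(7*b/4)/63


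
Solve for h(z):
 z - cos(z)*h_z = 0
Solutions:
 h(z) = C1 + Integral(z/cos(z), z)


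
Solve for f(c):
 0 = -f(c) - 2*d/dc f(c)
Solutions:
 f(c) = C1*exp(-c/2)


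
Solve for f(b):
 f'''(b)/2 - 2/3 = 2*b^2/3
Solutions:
 f(b) = C1 + C2*b + C3*b^2 + b^5/45 + 2*b^3/9


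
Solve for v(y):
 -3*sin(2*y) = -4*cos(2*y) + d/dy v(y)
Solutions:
 v(y) = C1 + 2*sin(2*y) + 3*cos(2*y)/2


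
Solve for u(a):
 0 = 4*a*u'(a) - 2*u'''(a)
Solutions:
 u(a) = C1 + Integral(C2*airyai(2^(1/3)*a) + C3*airybi(2^(1/3)*a), a)


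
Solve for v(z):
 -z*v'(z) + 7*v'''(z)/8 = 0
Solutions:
 v(z) = C1 + Integral(C2*airyai(2*7^(2/3)*z/7) + C3*airybi(2*7^(2/3)*z/7), z)


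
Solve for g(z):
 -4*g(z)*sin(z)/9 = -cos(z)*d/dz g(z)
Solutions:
 g(z) = C1/cos(z)^(4/9)


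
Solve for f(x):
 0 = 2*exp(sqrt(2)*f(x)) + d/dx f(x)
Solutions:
 f(x) = sqrt(2)*(2*log(1/(C1 + 2*x)) - log(2))/4


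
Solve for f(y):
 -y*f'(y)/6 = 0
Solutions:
 f(y) = C1


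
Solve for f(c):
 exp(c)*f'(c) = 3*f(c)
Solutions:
 f(c) = C1*exp(-3*exp(-c))


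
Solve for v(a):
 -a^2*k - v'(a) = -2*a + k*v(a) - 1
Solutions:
 v(a) = C1*exp(-a*k) - a^2 + 4*a/k + 1/k - 4/k^2


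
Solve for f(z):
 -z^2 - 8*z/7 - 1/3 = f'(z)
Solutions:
 f(z) = C1 - z^3/3 - 4*z^2/7 - z/3


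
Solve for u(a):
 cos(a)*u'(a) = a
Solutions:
 u(a) = C1 + Integral(a/cos(a), a)


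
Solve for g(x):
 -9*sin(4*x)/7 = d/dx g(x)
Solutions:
 g(x) = C1 + 9*cos(4*x)/28


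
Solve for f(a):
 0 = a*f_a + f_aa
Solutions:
 f(a) = C1 + C2*erf(sqrt(2)*a/2)


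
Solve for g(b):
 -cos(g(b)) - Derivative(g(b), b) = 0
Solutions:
 g(b) = pi - asin((C1 + exp(2*b))/(C1 - exp(2*b)))
 g(b) = asin((C1 + exp(2*b))/(C1 - exp(2*b)))


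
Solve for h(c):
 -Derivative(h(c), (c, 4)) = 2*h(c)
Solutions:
 h(c) = (C1*sin(2^(3/4)*c/2) + C2*cos(2^(3/4)*c/2))*exp(-2^(3/4)*c/2) + (C3*sin(2^(3/4)*c/2) + C4*cos(2^(3/4)*c/2))*exp(2^(3/4)*c/2)


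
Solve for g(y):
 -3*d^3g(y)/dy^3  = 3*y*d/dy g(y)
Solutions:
 g(y) = C1 + Integral(C2*airyai(-y) + C3*airybi(-y), y)


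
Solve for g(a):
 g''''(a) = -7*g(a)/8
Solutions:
 g(a) = (C1*sin(2^(3/4)*7^(1/4)*a/4) + C2*cos(2^(3/4)*7^(1/4)*a/4))*exp(-2^(3/4)*7^(1/4)*a/4) + (C3*sin(2^(3/4)*7^(1/4)*a/4) + C4*cos(2^(3/4)*7^(1/4)*a/4))*exp(2^(3/4)*7^(1/4)*a/4)


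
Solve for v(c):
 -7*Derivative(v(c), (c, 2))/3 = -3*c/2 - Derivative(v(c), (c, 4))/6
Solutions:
 v(c) = C1 + C2*c + C3*exp(-sqrt(14)*c) + C4*exp(sqrt(14)*c) + 3*c^3/28


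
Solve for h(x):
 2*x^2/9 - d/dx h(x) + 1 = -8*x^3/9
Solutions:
 h(x) = C1 + 2*x^4/9 + 2*x^3/27 + x


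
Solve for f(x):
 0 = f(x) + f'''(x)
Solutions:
 f(x) = C3*exp(-x) + (C1*sin(sqrt(3)*x/2) + C2*cos(sqrt(3)*x/2))*exp(x/2)


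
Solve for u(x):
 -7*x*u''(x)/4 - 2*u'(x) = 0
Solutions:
 u(x) = C1 + C2/x^(1/7)


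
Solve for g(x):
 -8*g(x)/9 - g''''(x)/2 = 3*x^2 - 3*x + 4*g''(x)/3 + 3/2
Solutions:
 g(x) = -27*x^2/8 + 27*x/8 + (C1 + C2*x)*sin(2*sqrt(3)*x/3) + (C3 + C4*x)*cos(2*sqrt(3)*x/3) + 135/16


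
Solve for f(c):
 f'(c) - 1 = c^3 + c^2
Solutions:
 f(c) = C1 + c^4/4 + c^3/3 + c


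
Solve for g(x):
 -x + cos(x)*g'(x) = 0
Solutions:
 g(x) = C1 + Integral(x/cos(x), x)


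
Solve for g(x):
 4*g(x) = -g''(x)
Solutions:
 g(x) = C1*sin(2*x) + C2*cos(2*x)


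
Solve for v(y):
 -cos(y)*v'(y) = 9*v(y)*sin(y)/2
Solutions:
 v(y) = C1*cos(y)^(9/2)


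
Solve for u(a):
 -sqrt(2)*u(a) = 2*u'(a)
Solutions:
 u(a) = C1*exp(-sqrt(2)*a/2)


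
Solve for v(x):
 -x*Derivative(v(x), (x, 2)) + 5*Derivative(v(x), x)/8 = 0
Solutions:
 v(x) = C1 + C2*x^(13/8)


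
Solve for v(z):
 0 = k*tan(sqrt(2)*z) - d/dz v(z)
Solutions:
 v(z) = C1 - sqrt(2)*k*log(cos(sqrt(2)*z))/2


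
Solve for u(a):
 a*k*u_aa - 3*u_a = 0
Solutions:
 u(a) = C1 + a^(((re(k) + 3)*re(k) + im(k)^2)/(re(k)^2 + im(k)^2))*(C2*sin(3*log(a)*Abs(im(k))/(re(k)^2 + im(k)^2)) + C3*cos(3*log(a)*im(k)/(re(k)^2 + im(k)^2)))


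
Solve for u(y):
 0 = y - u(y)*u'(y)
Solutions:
 u(y) = -sqrt(C1 + y^2)
 u(y) = sqrt(C1 + y^2)


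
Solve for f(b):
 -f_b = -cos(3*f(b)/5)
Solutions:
 -b - 5*log(sin(3*f(b)/5) - 1)/6 + 5*log(sin(3*f(b)/5) + 1)/6 = C1


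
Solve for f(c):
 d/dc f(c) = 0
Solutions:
 f(c) = C1


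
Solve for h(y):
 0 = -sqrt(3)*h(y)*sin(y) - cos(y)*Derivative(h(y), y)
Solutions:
 h(y) = C1*cos(y)^(sqrt(3))


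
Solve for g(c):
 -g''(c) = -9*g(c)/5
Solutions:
 g(c) = C1*exp(-3*sqrt(5)*c/5) + C2*exp(3*sqrt(5)*c/5)


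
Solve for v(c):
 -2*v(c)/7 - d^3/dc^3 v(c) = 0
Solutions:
 v(c) = C3*exp(-2^(1/3)*7^(2/3)*c/7) + (C1*sin(2^(1/3)*sqrt(3)*7^(2/3)*c/14) + C2*cos(2^(1/3)*sqrt(3)*7^(2/3)*c/14))*exp(2^(1/3)*7^(2/3)*c/14)


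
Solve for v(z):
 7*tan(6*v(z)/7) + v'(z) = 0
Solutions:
 v(z) = -7*asin(C1*exp(-6*z))/6 + 7*pi/6
 v(z) = 7*asin(C1*exp(-6*z))/6


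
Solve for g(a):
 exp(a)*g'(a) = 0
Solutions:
 g(a) = C1


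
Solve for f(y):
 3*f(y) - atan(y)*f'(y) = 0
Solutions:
 f(y) = C1*exp(3*Integral(1/atan(y), y))


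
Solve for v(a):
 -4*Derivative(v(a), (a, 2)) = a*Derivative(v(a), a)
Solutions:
 v(a) = C1 + C2*erf(sqrt(2)*a/4)


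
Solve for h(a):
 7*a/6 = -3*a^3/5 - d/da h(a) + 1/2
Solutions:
 h(a) = C1 - 3*a^4/20 - 7*a^2/12 + a/2


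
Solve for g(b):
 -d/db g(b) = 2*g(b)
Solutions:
 g(b) = C1*exp(-2*b)


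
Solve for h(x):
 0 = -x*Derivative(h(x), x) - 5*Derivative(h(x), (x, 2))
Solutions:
 h(x) = C1 + C2*erf(sqrt(10)*x/10)


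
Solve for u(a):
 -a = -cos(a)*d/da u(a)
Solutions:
 u(a) = C1 + Integral(a/cos(a), a)


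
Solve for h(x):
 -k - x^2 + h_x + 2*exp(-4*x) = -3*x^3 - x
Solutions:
 h(x) = C1 + k*x - 3*x^4/4 + x^3/3 - x^2/2 + exp(-4*x)/2


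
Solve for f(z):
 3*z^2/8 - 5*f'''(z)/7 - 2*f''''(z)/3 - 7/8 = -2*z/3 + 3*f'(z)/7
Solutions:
 f(z) = C1 + C2*exp(z*(-10 + 25/(42*sqrt(566) + 1007)^(1/3) + (42*sqrt(566) + 1007)^(1/3))/28)*sin(sqrt(3)*z*(-(42*sqrt(566) + 1007)^(1/3) + 25/(42*sqrt(566) + 1007)^(1/3))/28) + C3*exp(z*(-10 + 25/(42*sqrt(566) + 1007)^(1/3) + (42*sqrt(566) + 1007)^(1/3))/28)*cos(sqrt(3)*z*(-(42*sqrt(566) + 1007)^(1/3) + 25/(42*sqrt(566) + 1007)^(1/3))/28) + C4*exp(-z*(25/(42*sqrt(566) + 1007)^(1/3) + 5 + (42*sqrt(566) + 1007)^(1/3))/14) + 7*z^3/24 + 7*z^2/9 - 119*z/24


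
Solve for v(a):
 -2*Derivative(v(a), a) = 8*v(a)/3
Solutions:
 v(a) = C1*exp(-4*a/3)


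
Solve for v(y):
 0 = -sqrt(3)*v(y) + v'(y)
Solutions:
 v(y) = C1*exp(sqrt(3)*y)


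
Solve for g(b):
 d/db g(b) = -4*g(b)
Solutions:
 g(b) = C1*exp(-4*b)


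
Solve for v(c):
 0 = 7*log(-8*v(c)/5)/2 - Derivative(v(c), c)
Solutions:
 -2*Integral(1/(log(-_y) - log(5) + 3*log(2)), (_y, v(c)))/7 = C1 - c


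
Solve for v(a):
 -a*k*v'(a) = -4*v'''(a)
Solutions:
 v(a) = C1 + Integral(C2*airyai(2^(1/3)*a*k^(1/3)/2) + C3*airybi(2^(1/3)*a*k^(1/3)/2), a)


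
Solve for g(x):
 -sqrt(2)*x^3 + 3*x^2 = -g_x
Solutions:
 g(x) = C1 + sqrt(2)*x^4/4 - x^3


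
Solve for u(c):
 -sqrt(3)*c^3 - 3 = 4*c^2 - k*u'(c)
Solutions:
 u(c) = C1 + sqrt(3)*c^4/(4*k) + 4*c^3/(3*k) + 3*c/k


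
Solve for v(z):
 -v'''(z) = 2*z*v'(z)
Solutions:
 v(z) = C1 + Integral(C2*airyai(-2^(1/3)*z) + C3*airybi(-2^(1/3)*z), z)


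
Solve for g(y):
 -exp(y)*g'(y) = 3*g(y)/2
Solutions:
 g(y) = C1*exp(3*exp(-y)/2)


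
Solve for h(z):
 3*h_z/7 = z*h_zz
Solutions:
 h(z) = C1 + C2*z^(10/7)


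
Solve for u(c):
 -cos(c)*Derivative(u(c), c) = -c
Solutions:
 u(c) = C1 + Integral(c/cos(c), c)


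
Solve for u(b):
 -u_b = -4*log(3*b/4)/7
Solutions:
 u(b) = C1 + 4*b*log(b)/7 - 8*b*log(2)/7 - 4*b/7 + 4*b*log(3)/7


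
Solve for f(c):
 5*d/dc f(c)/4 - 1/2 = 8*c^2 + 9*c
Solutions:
 f(c) = C1 + 32*c^3/15 + 18*c^2/5 + 2*c/5


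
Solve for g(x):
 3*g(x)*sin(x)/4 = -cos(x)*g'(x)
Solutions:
 g(x) = C1*cos(x)^(3/4)


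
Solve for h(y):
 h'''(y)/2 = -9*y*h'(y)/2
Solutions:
 h(y) = C1 + Integral(C2*airyai(-3^(2/3)*y) + C3*airybi(-3^(2/3)*y), y)


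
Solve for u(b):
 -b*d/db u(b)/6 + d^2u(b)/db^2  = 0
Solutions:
 u(b) = C1 + C2*erfi(sqrt(3)*b/6)


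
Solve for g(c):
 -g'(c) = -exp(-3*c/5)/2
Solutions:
 g(c) = C1 - 5*exp(-3*c/5)/6


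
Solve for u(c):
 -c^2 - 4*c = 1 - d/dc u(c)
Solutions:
 u(c) = C1 + c^3/3 + 2*c^2 + c


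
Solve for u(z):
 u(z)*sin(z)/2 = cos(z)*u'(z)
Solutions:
 u(z) = C1/sqrt(cos(z))


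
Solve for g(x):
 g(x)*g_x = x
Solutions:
 g(x) = -sqrt(C1 + x^2)
 g(x) = sqrt(C1 + x^2)


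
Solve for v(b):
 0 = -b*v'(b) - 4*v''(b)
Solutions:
 v(b) = C1 + C2*erf(sqrt(2)*b/4)


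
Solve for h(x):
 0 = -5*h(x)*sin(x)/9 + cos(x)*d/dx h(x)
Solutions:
 h(x) = C1/cos(x)^(5/9)


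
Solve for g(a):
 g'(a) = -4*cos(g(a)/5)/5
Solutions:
 4*a/5 - 5*log(sin(g(a)/5) - 1)/2 + 5*log(sin(g(a)/5) + 1)/2 = C1


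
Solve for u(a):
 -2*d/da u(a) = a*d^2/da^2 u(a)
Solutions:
 u(a) = C1 + C2/a


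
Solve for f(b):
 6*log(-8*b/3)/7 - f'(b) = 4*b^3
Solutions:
 f(b) = C1 - b^4 + 6*b*log(-b)/7 + 6*b*(-log(3) - 1 + 3*log(2))/7


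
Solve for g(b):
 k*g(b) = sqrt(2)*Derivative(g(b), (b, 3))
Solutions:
 g(b) = C1*exp(2^(5/6)*b*k^(1/3)/2) + C2*exp(2^(5/6)*b*k^(1/3)*(-1 + sqrt(3)*I)/4) + C3*exp(-2^(5/6)*b*k^(1/3)*(1 + sqrt(3)*I)/4)


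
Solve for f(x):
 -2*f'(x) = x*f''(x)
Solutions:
 f(x) = C1 + C2/x


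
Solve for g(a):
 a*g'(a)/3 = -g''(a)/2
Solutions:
 g(a) = C1 + C2*erf(sqrt(3)*a/3)


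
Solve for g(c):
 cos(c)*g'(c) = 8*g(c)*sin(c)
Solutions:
 g(c) = C1/cos(c)^8


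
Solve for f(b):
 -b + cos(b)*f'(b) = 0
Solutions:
 f(b) = C1 + Integral(b/cos(b), b)


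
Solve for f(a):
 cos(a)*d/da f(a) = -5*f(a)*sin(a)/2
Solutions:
 f(a) = C1*cos(a)^(5/2)


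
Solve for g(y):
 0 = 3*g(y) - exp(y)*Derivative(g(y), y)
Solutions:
 g(y) = C1*exp(-3*exp(-y))


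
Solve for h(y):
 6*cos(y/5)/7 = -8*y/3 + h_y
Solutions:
 h(y) = C1 + 4*y^2/3 + 30*sin(y/5)/7


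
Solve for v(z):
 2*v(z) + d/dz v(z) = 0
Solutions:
 v(z) = C1*exp(-2*z)


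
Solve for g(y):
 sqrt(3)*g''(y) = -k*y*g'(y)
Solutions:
 g(y) = Piecewise((-sqrt(2)*3^(1/4)*sqrt(pi)*C1*erf(sqrt(2)*3^(3/4)*sqrt(k)*y/6)/(2*sqrt(k)) - C2, (k > 0) | (k < 0)), (-C1*y - C2, True))


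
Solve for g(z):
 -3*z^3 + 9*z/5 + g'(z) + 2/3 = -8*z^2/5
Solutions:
 g(z) = C1 + 3*z^4/4 - 8*z^3/15 - 9*z^2/10 - 2*z/3


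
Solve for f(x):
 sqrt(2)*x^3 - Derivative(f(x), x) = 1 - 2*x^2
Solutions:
 f(x) = C1 + sqrt(2)*x^4/4 + 2*x^3/3 - x


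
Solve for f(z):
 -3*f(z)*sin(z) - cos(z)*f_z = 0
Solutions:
 f(z) = C1*cos(z)^3


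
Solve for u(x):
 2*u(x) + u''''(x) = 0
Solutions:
 u(x) = (C1*sin(2^(3/4)*x/2) + C2*cos(2^(3/4)*x/2))*exp(-2^(3/4)*x/2) + (C3*sin(2^(3/4)*x/2) + C4*cos(2^(3/4)*x/2))*exp(2^(3/4)*x/2)


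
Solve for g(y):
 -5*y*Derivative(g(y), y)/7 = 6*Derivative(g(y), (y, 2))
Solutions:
 g(y) = C1 + C2*erf(sqrt(105)*y/42)


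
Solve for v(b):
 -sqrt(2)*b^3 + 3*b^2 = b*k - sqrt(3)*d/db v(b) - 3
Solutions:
 v(b) = C1 + sqrt(6)*b^4/12 - sqrt(3)*b^3/3 + sqrt(3)*b^2*k/6 - sqrt(3)*b


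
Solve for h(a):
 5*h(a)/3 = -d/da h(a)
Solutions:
 h(a) = C1*exp(-5*a/3)


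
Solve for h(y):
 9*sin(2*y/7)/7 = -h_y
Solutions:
 h(y) = C1 + 9*cos(2*y/7)/2


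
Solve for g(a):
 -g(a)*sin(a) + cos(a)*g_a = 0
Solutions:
 g(a) = C1/cos(a)


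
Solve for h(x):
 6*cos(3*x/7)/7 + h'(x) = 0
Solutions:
 h(x) = C1 - 2*sin(3*x/7)


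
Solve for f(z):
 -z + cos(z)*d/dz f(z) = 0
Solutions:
 f(z) = C1 + Integral(z/cos(z), z)


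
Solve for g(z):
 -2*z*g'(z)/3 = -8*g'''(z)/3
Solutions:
 g(z) = C1 + Integral(C2*airyai(2^(1/3)*z/2) + C3*airybi(2^(1/3)*z/2), z)


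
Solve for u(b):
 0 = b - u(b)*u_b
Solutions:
 u(b) = -sqrt(C1 + b^2)
 u(b) = sqrt(C1 + b^2)


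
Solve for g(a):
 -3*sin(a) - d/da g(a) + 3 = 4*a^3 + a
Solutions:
 g(a) = C1 - a^4 - a^2/2 + 3*a + 3*cos(a)


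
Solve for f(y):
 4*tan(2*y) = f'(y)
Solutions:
 f(y) = C1 - 2*log(cos(2*y))


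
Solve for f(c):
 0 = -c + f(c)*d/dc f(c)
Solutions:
 f(c) = -sqrt(C1 + c^2)
 f(c) = sqrt(C1 + c^2)


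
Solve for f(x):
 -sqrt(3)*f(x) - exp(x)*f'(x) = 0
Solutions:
 f(x) = C1*exp(sqrt(3)*exp(-x))


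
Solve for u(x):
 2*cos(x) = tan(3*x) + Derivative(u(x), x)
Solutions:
 u(x) = C1 + log(cos(3*x))/3 + 2*sin(x)


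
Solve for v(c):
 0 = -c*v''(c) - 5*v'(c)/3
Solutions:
 v(c) = C1 + C2/c^(2/3)


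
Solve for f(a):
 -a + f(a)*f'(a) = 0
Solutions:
 f(a) = -sqrt(C1 + a^2)
 f(a) = sqrt(C1 + a^2)


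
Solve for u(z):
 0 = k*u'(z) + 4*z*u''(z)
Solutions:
 u(z) = C1 + z^(1 - re(k)/4)*(C2*sin(log(z)*Abs(im(k))/4) + C3*cos(log(z)*im(k)/4))


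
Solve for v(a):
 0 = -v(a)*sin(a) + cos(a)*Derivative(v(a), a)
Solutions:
 v(a) = C1/cos(a)


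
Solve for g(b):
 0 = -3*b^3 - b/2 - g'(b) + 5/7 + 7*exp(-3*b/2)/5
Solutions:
 g(b) = C1 - 3*b^4/4 - b^2/4 + 5*b/7 - 14*exp(-3*b/2)/15


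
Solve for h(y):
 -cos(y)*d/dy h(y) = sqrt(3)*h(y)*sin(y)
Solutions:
 h(y) = C1*cos(y)^(sqrt(3))


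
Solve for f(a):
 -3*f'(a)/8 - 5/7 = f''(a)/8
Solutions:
 f(a) = C1 + C2*exp(-3*a) - 40*a/21


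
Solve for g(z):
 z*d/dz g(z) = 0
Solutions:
 g(z) = C1


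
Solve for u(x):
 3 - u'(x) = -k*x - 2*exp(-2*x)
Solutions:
 u(x) = C1 + k*x^2/2 + 3*x - exp(-2*x)


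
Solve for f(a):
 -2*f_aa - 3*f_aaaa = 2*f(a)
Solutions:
 f(a) = (C1*sin(2^(1/4)*3^(3/4)*a*cos(atan(sqrt(5))/2)/3) + C2*cos(2^(1/4)*3^(3/4)*a*cos(atan(sqrt(5))/2)/3))*exp(-2^(1/4)*3^(3/4)*a*sin(atan(sqrt(5))/2)/3) + (C3*sin(2^(1/4)*3^(3/4)*a*cos(atan(sqrt(5))/2)/3) + C4*cos(2^(1/4)*3^(3/4)*a*cos(atan(sqrt(5))/2)/3))*exp(2^(1/4)*3^(3/4)*a*sin(atan(sqrt(5))/2)/3)


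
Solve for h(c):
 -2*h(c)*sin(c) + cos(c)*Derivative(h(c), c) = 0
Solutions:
 h(c) = C1/cos(c)^2


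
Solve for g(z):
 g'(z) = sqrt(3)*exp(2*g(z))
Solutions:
 g(z) = log(-sqrt(-1/(C1 + sqrt(3)*z))) - log(2)/2
 g(z) = log(-1/(C1 + sqrt(3)*z))/2 - log(2)/2


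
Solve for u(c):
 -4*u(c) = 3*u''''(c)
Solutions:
 u(c) = (C1*sin(3^(3/4)*c/3) + C2*cos(3^(3/4)*c/3))*exp(-3^(3/4)*c/3) + (C3*sin(3^(3/4)*c/3) + C4*cos(3^(3/4)*c/3))*exp(3^(3/4)*c/3)


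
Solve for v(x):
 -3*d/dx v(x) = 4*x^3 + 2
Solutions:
 v(x) = C1 - x^4/3 - 2*x/3


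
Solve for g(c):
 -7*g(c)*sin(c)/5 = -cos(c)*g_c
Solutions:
 g(c) = C1/cos(c)^(7/5)


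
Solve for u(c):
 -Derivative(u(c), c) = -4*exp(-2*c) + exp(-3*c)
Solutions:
 u(c) = C1 - 2*exp(-2*c) + exp(-3*c)/3


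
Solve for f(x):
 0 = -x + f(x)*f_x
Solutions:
 f(x) = -sqrt(C1 + x^2)
 f(x) = sqrt(C1 + x^2)


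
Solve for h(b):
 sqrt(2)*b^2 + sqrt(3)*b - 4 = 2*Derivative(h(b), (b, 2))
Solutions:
 h(b) = C1 + C2*b + sqrt(2)*b^4/24 + sqrt(3)*b^3/12 - b^2


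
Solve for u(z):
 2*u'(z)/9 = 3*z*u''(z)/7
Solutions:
 u(z) = C1 + C2*z^(41/27)


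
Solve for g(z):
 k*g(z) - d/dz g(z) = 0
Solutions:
 g(z) = C1*exp(k*z)


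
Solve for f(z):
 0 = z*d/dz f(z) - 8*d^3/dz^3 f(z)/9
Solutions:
 f(z) = C1 + Integral(C2*airyai(3^(2/3)*z/2) + C3*airybi(3^(2/3)*z/2), z)


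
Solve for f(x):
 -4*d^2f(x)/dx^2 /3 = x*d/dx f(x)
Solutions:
 f(x) = C1 + C2*erf(sqrt(6)*x/4)


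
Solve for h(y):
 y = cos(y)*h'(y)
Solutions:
 h(y) = C1 + Integral(y/cos(y), y)


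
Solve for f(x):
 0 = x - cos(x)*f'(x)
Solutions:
 f(x) = C1 + Integral(x/cos(x), x)


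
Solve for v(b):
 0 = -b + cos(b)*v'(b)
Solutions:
 v(b) = C1 + Integral(b/cos(b), b)


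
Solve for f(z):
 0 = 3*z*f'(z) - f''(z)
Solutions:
 f(z) = C1 + C2*erfi(sqrt(6)*z/2)


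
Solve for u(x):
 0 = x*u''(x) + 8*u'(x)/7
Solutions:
 u(x) = C1 + C2/x^(1/7)


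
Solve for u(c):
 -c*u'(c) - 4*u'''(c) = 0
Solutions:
 u(c) = C1 + Integral(C2*airyai(-2^(1/3)*c/2) + C3*airybi(-2^(1/3)*c/2), c)


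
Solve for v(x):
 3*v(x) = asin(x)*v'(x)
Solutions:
 v(x) = C1*exp(3*Integral(1/asin(x), x))


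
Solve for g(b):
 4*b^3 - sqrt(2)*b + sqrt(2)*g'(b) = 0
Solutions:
 g(b) = C1 - sqrt(2)*b^4/2 + b^2/2


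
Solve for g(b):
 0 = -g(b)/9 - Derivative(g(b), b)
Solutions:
 g(b) = C1*exp(-b/9)


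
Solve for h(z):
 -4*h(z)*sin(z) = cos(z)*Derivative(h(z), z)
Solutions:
 h(z) = C1*cos(z)^4


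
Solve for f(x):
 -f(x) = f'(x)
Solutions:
 f(x) = C1*exp(-x)


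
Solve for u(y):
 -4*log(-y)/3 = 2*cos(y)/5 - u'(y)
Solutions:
 u(y) = C1 + 4*y*log(-y)/3 - 4*y/3 + 2*sin(y)/5


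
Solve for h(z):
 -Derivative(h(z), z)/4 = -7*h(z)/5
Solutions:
 h(z) = C1*exp(28*z/5)


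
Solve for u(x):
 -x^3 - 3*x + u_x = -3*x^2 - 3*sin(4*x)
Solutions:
 u(x) = C1 + x^4/4 - x^3 + 3*x^2/2 + 3*cos(4*x)/4


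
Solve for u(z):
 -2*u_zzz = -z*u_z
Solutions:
 u(z) = C1 + Integral(C2*airyai(2^(2/3)*z/2) + C3*airybi(2^(2/3)*z/2), z)


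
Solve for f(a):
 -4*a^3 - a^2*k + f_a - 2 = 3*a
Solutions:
 f(a) = C1 + a^4 + a^3*k/3 + 3*a^2/2 + 2*a


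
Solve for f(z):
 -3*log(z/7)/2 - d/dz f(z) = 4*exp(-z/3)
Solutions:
 f(z) = C1 - 3*z*log(z)/2 + 3*z*(1 + log(7))/2 + 12*exp(-z/3)


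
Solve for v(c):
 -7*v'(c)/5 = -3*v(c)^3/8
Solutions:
 v(c) = -2*sqrt(7)*sqrt(-1/(C1 + 15*c))
 v(c) = 2*sqrt(7)*sqrt(-1/(C1 + 15*c))


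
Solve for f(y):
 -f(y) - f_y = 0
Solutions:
 f(y) = C1*exp(-y)


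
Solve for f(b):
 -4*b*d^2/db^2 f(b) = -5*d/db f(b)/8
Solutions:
 f(b) = C1 + C2*b^(37/32)


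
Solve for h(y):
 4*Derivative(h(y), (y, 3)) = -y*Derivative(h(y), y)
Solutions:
 h(y) = C1 + Integral(C2*airyai(-2^(1/3)*y/2) + C3*airybi(-2^(1/3)*y/2), y)


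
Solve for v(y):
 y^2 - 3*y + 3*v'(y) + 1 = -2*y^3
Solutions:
 v(y) = C1 - y^4/6 - y^3/9 + y^2/2 - y/3


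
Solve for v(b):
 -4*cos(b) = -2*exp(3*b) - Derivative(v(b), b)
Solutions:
 v(b) = C1 - 2*exp(3*b)/3 + 4*sin(b)


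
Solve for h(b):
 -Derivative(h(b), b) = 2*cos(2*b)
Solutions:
 h(b) = C1 - sin(2*b)


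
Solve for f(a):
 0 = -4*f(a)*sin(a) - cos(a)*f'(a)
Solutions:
 f(a) = C1*cos(a)^4


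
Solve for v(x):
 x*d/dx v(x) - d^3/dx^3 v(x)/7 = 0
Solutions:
 v(x) = C1 + Integral(C2*airyai(7^(1/3)*x) + C3*airybi(7^(1/3)*x), x)


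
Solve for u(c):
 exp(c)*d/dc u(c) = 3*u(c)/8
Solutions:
 u(c) = C1*exp(-3*exp(-c)/8)


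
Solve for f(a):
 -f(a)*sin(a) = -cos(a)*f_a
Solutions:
 f(a) = C1/cos(a)


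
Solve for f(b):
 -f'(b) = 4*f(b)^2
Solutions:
 f(b) = 1/(C1 + 4*b)


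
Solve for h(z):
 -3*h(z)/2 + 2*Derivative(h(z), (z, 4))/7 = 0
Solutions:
 h(z) = C1*exp(-sqrt(2)*21^(1/4)*z/2) + C2*exp(sqrt(2)*21^(1/4)*z/2) + C3*sin(sqrt(2)*21^(1/4)*z/2) + C4*cos(sqrt(2)*21^(1/4)*z/2)


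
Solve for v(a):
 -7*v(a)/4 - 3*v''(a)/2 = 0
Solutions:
 v(a) = C1*sin(sqrt(42)*a/6) + C2*cos(sqrt(42)*a/6)


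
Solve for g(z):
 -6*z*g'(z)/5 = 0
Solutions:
 g(z) = C1


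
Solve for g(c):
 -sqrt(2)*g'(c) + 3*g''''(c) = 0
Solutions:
 g(c) = C1 + C4*exp(2^(1/6)*3^(2/3)*c/3) + (C2*sin(6^(1/6)*c/2) + C3*cos(6^(1/6)*c/2))*exp(-2^(1/6)*3^(2/3)*c/6)


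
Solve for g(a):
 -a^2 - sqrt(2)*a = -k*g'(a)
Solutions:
 g(a) = C1 + a^3/(3*k) + sqrt(2)*a^2/(2*k)


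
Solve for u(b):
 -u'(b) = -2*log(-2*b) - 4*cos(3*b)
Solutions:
 u(b) = C1 + 2*b*log(-b) - 2*b + 2*b*log(2) + 4*sin(3*b)/3


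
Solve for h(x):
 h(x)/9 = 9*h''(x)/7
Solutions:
 h(x) = C1*exp(-sqrt(7)*x/9) + C2*exp(sqrt(7)*x/9)


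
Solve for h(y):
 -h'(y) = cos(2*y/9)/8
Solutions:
 h(y) = C1 - 9*sin(2*y/9)/16


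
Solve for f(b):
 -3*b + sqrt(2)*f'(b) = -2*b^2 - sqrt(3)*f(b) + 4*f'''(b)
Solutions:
 f(b) = C1*exp(-b*(sqrt(6)/(sqrt(81 - 2*sqrt(2)) + 9)^(1/3) + sqrt(3)*(sqrt(81 - 2*sqrt(2)) + 9)^(1/3))/12)*sin(b*(-sqrt(2)/(sqrt(81 - 2*sqrt(2)) + 9)^(1/3) + (sqrt(81 - 2*sqrt(2)) + 9)^(1/3))/4) + C2*exp(-b*(sqrt(6)/(sqrt(81 - 2*sqrt(2)) + 9)^(1/3) + sqrt(3)*(sqrt(81 - 2*sqrt(2)) + 9)^(1/3))/12)*cos(b*(-sqrt(2)/(sqrt(81 - 2*sqrt(2)) + 9)^(1/3) + (sqrt(81 - 2*sqrt(2)) + 9)^(1/3))/4) + C3*exp(b*(sqrt(6)/(sqrt(81 - 2*sqrt(2)) + 9)^(1/3) + sqrt(3)*(sqrt(81 - 2*sqrt(2)) + 9)^(1/3))/6) - 2*sqrt(3)*b^2/3 + sqrt(3)*b + 4*sqrt(2)*b/3 - 8*sqrt(3)/9 - sqrt(2)


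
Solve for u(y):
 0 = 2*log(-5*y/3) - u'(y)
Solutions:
 u(y) = C1 + 2*y*log(-y) + 2*y*(-log(3) - 1 + log(5))


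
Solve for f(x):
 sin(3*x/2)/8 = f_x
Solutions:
 f(x) = C1 - cos(3*x/2)/12


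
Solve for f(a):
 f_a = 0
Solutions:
 f(a) = C1


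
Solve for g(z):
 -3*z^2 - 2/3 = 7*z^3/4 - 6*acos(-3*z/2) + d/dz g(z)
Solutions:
 g(z) = C1 - 7*z^4/16 - z^3 + 6*z*acos(-3*z/2) - 2*z/3 + 2*sqrt(4 - 9*z^2)


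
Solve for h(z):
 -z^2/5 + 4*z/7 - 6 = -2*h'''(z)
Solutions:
 h(z) = C1 + C2*z + C3*z^2 + z^5/600 - z^4/84 + z^3/2


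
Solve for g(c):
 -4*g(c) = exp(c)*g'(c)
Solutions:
 g(c) = C1*exp(4*exp(-c))


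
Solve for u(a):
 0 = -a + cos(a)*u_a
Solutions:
 u(a) = C1 + Integral(a/cos(a), a)


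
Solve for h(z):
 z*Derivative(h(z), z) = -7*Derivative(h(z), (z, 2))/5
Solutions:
 h(z) = C1 + C2*erf(sqrt(70)*z/14)


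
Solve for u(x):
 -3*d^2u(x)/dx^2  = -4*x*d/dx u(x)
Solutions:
 u(x) = C1 + C2*erfi(sqrt(6)*x/3)


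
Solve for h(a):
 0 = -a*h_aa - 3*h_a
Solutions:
 h(a) = C1 + C2/a^2


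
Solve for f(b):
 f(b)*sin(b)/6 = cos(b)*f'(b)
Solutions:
 f(b) = C1/cos(b)^(1/6)


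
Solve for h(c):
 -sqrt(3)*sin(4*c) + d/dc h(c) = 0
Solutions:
 h(c) = C1 - sqrt(3)*cos(4*c)/4


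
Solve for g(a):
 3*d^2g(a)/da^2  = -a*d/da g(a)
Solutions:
 g(a) = C1 + C2*erf(sqrt(6)*a/6)


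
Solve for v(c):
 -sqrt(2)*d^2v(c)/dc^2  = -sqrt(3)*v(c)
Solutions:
 v(c) = C1*exp(-2^(3/4)*3^(1/4)*c/2) + C2*exp(2^(3/4)*3^(1/4)*c/2)


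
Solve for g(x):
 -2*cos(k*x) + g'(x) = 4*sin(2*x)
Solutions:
 g(x) = C1 - 2*cos(2*x) + 2*sin(k*x)/k


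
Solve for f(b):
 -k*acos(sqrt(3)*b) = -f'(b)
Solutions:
 f(b) = C1 + k*(b*acos(sqrt(3)*b) - sqrt(3)*sqrt(1 - 3*b^2)/3)


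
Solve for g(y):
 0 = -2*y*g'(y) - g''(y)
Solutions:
 g(y) = C1 + C2*erf(y)


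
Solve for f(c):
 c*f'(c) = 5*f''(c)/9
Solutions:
 f(c) = C1 + C2*erfi(3*sqrt(10)*c/10)


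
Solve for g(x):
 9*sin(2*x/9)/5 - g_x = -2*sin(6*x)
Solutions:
 g(x) = C1 - 81*cos(2*x/9)/10 - cos(6*x)/3


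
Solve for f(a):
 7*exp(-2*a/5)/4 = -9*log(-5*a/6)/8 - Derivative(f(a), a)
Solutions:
 f(a) = C1 - 9*a*log(-a)/8 + 9*a*(-log(5) + 1 + log(6))/8 + 35*exp(-2*a/5)/8


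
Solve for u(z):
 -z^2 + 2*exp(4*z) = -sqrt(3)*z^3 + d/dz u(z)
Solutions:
 u(z) = C1 + sqrt(3)*z^4/4 - z^3/3 + exp(4*z)/2


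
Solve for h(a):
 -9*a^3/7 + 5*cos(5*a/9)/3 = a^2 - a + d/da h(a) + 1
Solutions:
 h(a) = C1 - 9*a^4/28 - a^3/3 + a^2/2 - a + 3*sin(5*a/9)


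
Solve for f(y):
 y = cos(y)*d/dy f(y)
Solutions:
 f(y) = C1 + Integral(y/cos(y), y)


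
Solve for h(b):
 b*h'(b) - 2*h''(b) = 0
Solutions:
 h(b) = C1 + C2*erfi(b/2)


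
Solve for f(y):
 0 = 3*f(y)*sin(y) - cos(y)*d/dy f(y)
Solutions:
 f(y) = C1/cos(y)^3


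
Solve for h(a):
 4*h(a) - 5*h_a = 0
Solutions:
 h(a) = C1*exp(4*a/5)


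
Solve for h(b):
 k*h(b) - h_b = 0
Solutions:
 h(b) = C1*exp(b*k)


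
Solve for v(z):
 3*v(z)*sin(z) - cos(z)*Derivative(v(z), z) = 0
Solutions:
 v(z) = C1/cos(z)^3


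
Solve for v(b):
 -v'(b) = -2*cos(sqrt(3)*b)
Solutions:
 v(b) = C1 + 2*sqrt(3)*sin(sqrt(3)*b)/3


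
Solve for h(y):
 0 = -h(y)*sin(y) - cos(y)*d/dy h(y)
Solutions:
 h(y) = C1*cos(y)


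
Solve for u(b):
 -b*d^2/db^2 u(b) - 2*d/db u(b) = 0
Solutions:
 u(b) = C1 + C2/b


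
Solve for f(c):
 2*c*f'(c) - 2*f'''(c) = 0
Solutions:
 f(c) = C1 + Integral(C2*airyai(c) + C3*airybi(c), c)


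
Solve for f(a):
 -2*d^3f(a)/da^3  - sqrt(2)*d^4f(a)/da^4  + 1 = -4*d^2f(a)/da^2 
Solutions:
 f(a) = C1 + C2*a + C3*exp(sqrt(2)*a*(-1 + sqrt(1 + 4*sqrt(2)))/2) + C4*exp(-sqrt(2)*a*(1 + sqrt(1 + 4*sqrt(2)))/2) - a^2/8


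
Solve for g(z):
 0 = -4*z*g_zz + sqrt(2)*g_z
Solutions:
 g(z) = C1 + C2*z^(sqrt(2)/4 + 1)


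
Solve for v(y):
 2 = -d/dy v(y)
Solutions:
 v(y) = C1 - 2*y


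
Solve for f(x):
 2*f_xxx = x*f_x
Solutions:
 f(x) = C1 + Integral(C2*airyai(2^(2/3)*x/2) + C3*airybi(2^(2/3)*x/2), x)


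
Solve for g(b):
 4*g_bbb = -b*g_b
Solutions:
 g(b) = C1 + Integral(C2*airyai(-2^(1/3)*b/2) + C3*airybi(-2^(1/3)*b/2), b)


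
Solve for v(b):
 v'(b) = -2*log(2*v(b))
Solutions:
 Integral(1/(log(_y) + log(2)), (_y, v(b)))/2 = C1 - b


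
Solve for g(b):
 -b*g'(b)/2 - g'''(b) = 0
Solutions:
 g(b) = C1 + Integral(C2*airyai(-2^(2/3)*b/2) + C3*airybi(-2^(2/3)*b/2), b)


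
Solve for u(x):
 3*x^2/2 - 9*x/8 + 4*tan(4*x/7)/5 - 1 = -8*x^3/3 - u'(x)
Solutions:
 u(x) = C1 - 2*x^4/3 - x^3/2 + 9*x^2/16 + x + 7*log(cos(4*x/7))/5


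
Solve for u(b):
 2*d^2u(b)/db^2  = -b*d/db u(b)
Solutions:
 u(b) = C1 + C2*erf(b/2)


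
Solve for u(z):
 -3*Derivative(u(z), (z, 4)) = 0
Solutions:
 u(z) = C1 + C2*z + C3*z^2 + C4*z^3


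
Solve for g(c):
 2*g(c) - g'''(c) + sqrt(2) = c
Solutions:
 g(c) = C3*exp(2^(1/3)*c) + c/2 + (C1*sin(2^(1/3)*sqrt(3)*c/2) + C2*cos(2^(1/3)*sqrt(3)*c/2))*exp(-2^(1/3)*c/2) - sqrt(2)/2


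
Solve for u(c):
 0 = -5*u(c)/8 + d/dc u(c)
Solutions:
 u(c) = C1*exp(5*c/8)


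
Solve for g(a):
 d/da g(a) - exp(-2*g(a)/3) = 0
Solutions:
 g(a) = 3*log(-sqrt(C1 + a)) - 3*log(3) + 3*log(6)/2
 g(a) = 3*log(C1 + a)/2 - 3*log(3) + 3*log(6)/2


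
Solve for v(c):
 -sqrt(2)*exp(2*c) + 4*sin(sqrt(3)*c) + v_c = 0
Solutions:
 v(c) = C1 + sqrt(2)*exp(2*c)/2 + 4*sqrt(3)*cos(sqrt(3)*c)/3


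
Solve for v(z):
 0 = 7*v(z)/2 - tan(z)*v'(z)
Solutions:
 v(z) = C1*sin(z)^(7/2)


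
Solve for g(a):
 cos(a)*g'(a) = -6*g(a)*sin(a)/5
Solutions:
 g(a) = C1*cos(a)^(6/5)


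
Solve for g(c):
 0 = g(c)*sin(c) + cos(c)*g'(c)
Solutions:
 g(c) = C1*cos(c)


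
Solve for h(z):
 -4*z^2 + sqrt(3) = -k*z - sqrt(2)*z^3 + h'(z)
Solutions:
 h(z) = C1 + k*z^2/2 + sqrt(2)*z^4/4 - 4*z^3/3 + sqrt(3)*z


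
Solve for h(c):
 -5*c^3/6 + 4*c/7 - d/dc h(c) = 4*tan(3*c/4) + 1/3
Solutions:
 h(c) = C1 - 5*c^4/24 + 2*c^2/7 - c/3 + 16*log(cos(3*c/4))/3


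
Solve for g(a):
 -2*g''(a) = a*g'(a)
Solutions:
 g(a) = C1 + C2*erf(a/2)


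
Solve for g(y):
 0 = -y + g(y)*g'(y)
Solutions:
 g(y) = -sqrt(C1 + y^2)
 g(y) = sqrt(C1 + y^2)


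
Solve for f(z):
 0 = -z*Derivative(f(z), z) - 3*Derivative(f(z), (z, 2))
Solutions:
 f(z) = C1 + C2*erf(sqrt(6)*z/6)


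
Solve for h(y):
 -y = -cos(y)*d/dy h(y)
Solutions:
 h(y) = C1 + Integral(y/cos(y), y)


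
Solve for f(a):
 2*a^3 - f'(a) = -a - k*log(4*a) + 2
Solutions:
 f(a) = C1 + a^4/2 + a^2/2 + a*k*log(a) - a*k + a*k*log(4) - 2*a


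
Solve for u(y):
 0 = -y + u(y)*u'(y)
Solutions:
 u(y) = -sqrt(C1 + y^2)
 u(y) = sqrt(C1 + y^2)


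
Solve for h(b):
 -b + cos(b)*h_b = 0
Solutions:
 h(b) = C1 + Integral(b/cos(b), b)


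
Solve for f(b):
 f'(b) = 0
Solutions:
 f(b) = C1


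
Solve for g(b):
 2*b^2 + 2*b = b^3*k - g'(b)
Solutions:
 g(b) = C1 + b^4*k/4 - 2*b^3/3 - b^2


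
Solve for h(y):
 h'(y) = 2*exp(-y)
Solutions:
 h(y) = C1 - 2*exp(-y)


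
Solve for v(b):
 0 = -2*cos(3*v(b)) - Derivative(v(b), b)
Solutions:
 v(b) = -asin((C1 + exp(12*b))/(C1 - exp(12*b)))/3 + pi/3
 v(b) = asin((C1 + exp(12*b))/(C1 - exp(12*b)))/3


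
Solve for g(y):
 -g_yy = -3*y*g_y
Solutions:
 g(y) = C1 + C2*erfi(sqrt(6)*y/2)


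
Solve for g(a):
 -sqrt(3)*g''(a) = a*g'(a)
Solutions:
 g(a) = C1 + C2*erf(sqrt(2)*3^(3/4)*a/6)


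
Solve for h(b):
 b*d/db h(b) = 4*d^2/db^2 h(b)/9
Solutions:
 h(b) = C1 + C2*erfi(3*sqrt(2)*b/4)


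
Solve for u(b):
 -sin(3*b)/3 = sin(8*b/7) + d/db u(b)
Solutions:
 u(b) = C1 + 7*cos(8*b/7)/8 + cos(3*b)/9


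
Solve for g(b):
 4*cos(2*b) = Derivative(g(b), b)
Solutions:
 g(b) = C1 + 2*sin(2*b)


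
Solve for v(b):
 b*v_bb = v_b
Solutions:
 v(b) = C1 + C2*b^2


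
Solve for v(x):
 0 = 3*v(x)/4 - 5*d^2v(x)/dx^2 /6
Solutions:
 v(x) = C1*exp(-3*sqrt(10)*x/10) + C2*exp(3*sqrt(10)*x/10)


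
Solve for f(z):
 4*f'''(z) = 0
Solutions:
 f(z) = C1 + C2*z + C3*z^2


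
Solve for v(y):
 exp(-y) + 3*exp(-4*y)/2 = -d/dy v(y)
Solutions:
 v(y) = C1 + exp(-y) + 3*exp(-4*y)/8


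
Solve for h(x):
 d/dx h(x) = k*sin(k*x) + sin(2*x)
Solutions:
 h(x) = C1 - cos(2*x)/2 - cos(k*x)


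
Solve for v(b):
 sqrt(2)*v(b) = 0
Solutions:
 v(b) = 0


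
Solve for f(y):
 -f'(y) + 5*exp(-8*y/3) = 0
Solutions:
 f(y) = C1 - 15*exp(-8*y/3)/8


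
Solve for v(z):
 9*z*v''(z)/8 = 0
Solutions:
 v(z) = C1 + C2*z


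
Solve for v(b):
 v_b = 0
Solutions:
 v(b) = C1


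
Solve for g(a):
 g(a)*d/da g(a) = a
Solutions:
 g(a) = -sqrt(C1 + a^2)
 g(a) = sqrt(C1 + a^2)


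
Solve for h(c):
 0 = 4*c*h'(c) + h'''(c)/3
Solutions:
 h(c) = C1 + Integral(C2*airyai(-12^(1/3)*c) + C3*airybi(-12^(1/3)*c), c)


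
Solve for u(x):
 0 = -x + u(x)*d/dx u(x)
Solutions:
 u(x) = -sqrt(C1 + x^2)
 u(x) = sqrt(C1 + x^2)


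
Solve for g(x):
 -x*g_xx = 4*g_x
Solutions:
 g(x) = C1 + C2/x^3


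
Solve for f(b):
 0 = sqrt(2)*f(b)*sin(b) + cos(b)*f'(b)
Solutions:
 f(b) = C1*cos(b)^(sqrt(2))


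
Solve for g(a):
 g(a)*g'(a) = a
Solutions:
 g(a) = -sqrt(C1 + a^2)
 g(a) = sqrt(C1 + a^2)


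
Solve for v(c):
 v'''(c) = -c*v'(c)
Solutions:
 v(c) = C1 + Integral(C2*airyai(-c) + C3*airybi(-c), c)


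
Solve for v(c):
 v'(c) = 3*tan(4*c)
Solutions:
 v(c) = C1 - 3*log(cos(4*c))/4


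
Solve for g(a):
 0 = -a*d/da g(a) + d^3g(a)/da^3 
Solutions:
 g(a) = C1 + Integral(C2*airyai(a) + C3*airybi(a), a)


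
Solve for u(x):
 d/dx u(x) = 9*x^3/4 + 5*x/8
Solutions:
 u(x) = C1 + 9*x^4/16 + 5*x^2/16


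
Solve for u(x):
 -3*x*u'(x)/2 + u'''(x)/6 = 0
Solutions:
 u(x) = C1 + Integral(C2*airyai(3^(2/3)*x) + C3*airybi(3^(2/3)*x), x)


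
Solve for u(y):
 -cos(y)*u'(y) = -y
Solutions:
 u(y) = C1 + Integral(y/cos(y), y)


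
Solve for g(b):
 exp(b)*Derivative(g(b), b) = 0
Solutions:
 g(b) = C1


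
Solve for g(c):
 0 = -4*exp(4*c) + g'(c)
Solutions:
 g(c) = C1 + exp(4*c)


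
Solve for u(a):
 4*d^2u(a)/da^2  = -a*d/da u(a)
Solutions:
 u(a) = C1 + C2*erf(sqrt(2)*a/4)


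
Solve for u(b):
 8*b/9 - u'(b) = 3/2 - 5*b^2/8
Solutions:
 u(b) = C1 + 5*b^3/24 + 4*b^2/9 - 3*b/2


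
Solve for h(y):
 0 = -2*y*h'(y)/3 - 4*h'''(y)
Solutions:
 h(y) = C1 + Integral(C2*airyai(-6^(2/3)*y/6) + C3*airybi(-6^(2/3)*y/6), y)


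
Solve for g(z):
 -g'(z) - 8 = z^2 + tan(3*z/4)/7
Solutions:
 g(z) = C1 - z^3/3 - 8*z + 4*log(cos(3*z/4))/21


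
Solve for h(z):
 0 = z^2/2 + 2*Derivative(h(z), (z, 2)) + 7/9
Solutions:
 h(z) = C1 + C2*z - z^4/48 - 7*z^2/36


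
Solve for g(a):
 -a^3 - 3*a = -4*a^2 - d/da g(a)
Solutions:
 g(a) = C1 + a^4/4 - 4*a^3/3 + 3*a^2/2


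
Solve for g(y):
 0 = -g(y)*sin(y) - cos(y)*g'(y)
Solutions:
 g(y) = C1*cos(y)


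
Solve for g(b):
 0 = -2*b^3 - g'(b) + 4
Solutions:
 g(b) = C1 - b^4/2 + 4*b


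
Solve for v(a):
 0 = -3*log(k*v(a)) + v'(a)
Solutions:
 li(k*v(a))/k = C1 + 3*a


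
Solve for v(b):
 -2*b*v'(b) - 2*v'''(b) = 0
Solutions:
 v(b) = C1 + Integral(C2*airyai(-b) + C3*airybi(-b), b)


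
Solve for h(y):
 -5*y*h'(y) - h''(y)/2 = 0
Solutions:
 h(y) = C1 + C2*erf(sqrt(5)*y)


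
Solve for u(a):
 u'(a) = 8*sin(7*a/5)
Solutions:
 u(a) = C1 - 40*cos(7*a/5)/7


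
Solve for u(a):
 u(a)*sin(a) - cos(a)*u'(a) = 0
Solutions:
 u(a) = C1/cos(a)


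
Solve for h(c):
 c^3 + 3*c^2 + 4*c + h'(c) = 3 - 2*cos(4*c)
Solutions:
 h(c) = C1 - c^4/4 - c^3 - 2*c^2 + 3*c - sin(4*c)/2


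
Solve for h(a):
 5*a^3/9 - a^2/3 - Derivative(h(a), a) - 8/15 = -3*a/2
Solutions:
 h(a) = C1 + 5*a^4/36 - a^3/9 + 3*a^2/4 - 8*a/15


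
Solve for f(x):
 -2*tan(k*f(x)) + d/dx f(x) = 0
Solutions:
 f(x) = Piecewise((-asin(exp(C1*k + 2*k*x))/k + pi/k, Ne(k, 0)), (nan, True))
 f(x) = Piecewise((asin(exp(C1*k + 2*k*x))/k, Ne(k, 0)), (nan, True))
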